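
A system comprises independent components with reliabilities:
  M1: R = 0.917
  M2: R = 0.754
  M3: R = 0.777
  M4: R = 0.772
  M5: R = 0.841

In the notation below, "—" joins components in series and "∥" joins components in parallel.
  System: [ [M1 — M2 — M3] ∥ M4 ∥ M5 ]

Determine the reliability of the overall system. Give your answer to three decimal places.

0.983

Series (M1, M2, and M3): 0.91700 × 0.75400 × 0.77700 = 0.53723
Parallel ([0.53723], M4, and M5): 1 − (1 − 0.53723)(1 − 0.77200)(1 − 0.84100) = 0.983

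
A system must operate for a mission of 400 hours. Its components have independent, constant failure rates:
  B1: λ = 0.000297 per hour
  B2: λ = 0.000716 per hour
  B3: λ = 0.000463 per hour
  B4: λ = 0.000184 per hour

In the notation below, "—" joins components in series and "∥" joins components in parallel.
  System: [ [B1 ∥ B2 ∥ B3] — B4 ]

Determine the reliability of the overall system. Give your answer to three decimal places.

R(B1) = exp(−0.000297 × 400) = 0.88799
R(B2) = exp(−0.000716 × 400) = 0.75096
R(B3) = exp(−0.000463 × 400) = 0.83094
R(B4) = exp(−0.000184 × 400) = 0.92904
Parallel (B1, B2, and B3): 1 − (1 − 0.88799)(1 − 0.75096)(1 − 0.83094) = 0.99528
Series ([0.99528] and B4): 0.99528 × 0.92904 = 0.925

0.925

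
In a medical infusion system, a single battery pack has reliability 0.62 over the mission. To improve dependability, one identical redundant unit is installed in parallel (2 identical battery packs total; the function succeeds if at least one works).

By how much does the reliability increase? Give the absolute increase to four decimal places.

R_before = 0.62
R_after = 1 − (1 − 0.62)^2 = 0.8556
ΔR = 0.8556 − 0.62 = 0.2356

0.2356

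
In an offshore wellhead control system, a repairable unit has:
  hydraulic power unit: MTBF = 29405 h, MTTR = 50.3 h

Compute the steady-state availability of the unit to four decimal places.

A(hydraulic power unit) = MTBF/(MTBF+MTTR) = 29405/(29405+50.3) = 0.9983

0.9983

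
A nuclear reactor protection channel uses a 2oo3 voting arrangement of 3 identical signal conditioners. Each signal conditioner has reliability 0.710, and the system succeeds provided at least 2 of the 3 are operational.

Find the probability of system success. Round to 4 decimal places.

0.7965

R = Σ_{i=2}^{3} C(3,i) p^i (1−p)^{3−i} with p = 0.710
C(3,2)·0.710^2·0.290^1 = 0.438567
C(3,3)·0.710^3·0.290^0 = 0.357911
Sum = 0.7965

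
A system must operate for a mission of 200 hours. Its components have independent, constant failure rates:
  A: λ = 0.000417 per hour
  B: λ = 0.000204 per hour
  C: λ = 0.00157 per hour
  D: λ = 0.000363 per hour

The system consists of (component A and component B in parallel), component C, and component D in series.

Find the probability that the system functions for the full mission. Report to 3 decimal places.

0.677

R(A) = exp(−0.000417 × 200) = 0.91998
R(B) = exp(−0.000204 × 200) = 0.96002
R(C) = exp(−0.00157 × 200) = 0.73052
R(D) = exp(−0.000363 × 200) = 0.92997
Parallel (A and B): 1 − (1 − 0.91998)(1 − 0.96002) = 0.99680
Series ([0.99680], C, and D): 0.99680 × 0.73052 × 0.92997 = 0.677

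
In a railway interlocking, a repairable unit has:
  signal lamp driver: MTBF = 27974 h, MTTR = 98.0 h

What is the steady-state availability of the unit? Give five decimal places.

A(signal lamp driver) = MTBF/(MTBF+MTTR) = 27974/(27974+98.0) = 0.99651

0.99651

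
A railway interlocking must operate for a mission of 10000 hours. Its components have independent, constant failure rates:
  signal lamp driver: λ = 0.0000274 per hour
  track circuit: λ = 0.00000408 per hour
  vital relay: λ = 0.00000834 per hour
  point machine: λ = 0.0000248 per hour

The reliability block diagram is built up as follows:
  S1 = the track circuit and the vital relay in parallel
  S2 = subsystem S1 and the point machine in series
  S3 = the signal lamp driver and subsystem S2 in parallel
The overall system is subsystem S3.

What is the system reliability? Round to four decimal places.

0.9468

R(signal lamp driver) = exp(−0.0000274 × 10000) = 0.760332
R(track circuit) = exp(−0.00000408 × 10000) = 0.960021
R(vital relay) = exp(−0.00000834 × 10000) = 0.919983
R(point machine) = exp(−0.0000248 × 10000) = 0.780360
Parallel (track circuit and vital relay): 1 − (1 − 0.960021)(1 − 0.919983) = 0.996801
Series ([0.996801] and point machine): 0.996801 × 0.780360 = 0.777864
Parallel (signal lamp driver and [0.777864]): 1 − (1 − 0.760332)(1 − 0.777864) = 0.9468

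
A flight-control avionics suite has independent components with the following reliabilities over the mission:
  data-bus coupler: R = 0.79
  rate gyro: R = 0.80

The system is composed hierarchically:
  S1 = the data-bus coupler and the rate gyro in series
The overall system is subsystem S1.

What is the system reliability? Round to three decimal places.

0.632

Series (data-bus coupler and rate gyro): 0.79000 × 0.80000 = 0.632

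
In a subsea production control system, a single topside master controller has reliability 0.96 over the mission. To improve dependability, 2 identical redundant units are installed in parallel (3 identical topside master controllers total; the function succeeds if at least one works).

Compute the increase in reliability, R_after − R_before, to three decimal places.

0.040

R_before = 0.96
R_after = 1 − (1 − 0.96)^3 = 1.000
ΔR = 1.000 − 0.96 = 0.040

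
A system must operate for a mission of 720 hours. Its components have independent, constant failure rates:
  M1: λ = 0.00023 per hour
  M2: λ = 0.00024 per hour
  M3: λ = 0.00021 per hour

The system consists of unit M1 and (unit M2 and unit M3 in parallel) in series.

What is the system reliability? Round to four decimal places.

R(M1) = exp(−0.00023 × 720) = 0.847385
R(M2) = exp(−0.00024 × 720) = 0.841306
R(M3) = exp(−0.00021 × 720) = 0.859676
Parallel (M2 and M3): 1 − (1 − 0.841306)(1 − 0.859676) = 0.977731
Series (M1 and [0.977731]): 0.847385 × 0.977731 = 0.8285

0.8285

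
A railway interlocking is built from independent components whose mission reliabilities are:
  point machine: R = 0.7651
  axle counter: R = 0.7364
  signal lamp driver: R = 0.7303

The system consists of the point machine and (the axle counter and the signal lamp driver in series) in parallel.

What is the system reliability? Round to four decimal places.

0.8914

Series (axle counter and signal lamp driver): 0.736400 × 0.730300 = 0.537793
Parallel (point machine and [0.537793]): 1 − (1 − 0.765100)(1 − 0.537793) = 0.8914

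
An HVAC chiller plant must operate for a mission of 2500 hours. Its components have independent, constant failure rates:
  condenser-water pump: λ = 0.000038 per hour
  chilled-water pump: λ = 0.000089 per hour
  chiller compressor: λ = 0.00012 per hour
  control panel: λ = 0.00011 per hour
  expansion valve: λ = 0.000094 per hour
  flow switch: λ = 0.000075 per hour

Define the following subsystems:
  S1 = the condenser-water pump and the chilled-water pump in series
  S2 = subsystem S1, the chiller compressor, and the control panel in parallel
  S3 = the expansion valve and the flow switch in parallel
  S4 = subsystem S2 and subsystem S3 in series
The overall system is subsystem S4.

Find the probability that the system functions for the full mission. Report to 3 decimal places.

0.948

R(condenser-water pump) = exp(−0.000038 × 2500) = 0.90937
R(chilled-water pump) = exp(−0.000089 × 2500) = 0.80052
R(chiller compressor) = exp(−0.00012 × 2500) = 0.74082
R(control panel) = exp(−0.00011 × 2500) = 0.75957
R(expansion valve) = exp(−0.000094 × 2500) = 0.79057
R(flow switch) = exp(−0.000075 × 2500) = 0.82903
Series (condenser-water pump and chilled-water pump): 0.90937 × 0.80052 = 0.72797
Parallel ([0.72797], chiller compressor, and control panel): 1 − (1 − 0.72797)(1 − 0.74082)(1 − 0.75957) = 0.98305
Parallel (expansion valve and flow switch): 1 − (1 − 0.79057)(1 − 0.82903) = 0.96419
Series ([0.98305] and [0.96419]): 0.98305 × 0.96419 = 0.948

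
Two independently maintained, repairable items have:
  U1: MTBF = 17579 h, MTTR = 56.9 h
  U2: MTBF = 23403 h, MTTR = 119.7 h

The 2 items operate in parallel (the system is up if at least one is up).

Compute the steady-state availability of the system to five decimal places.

A(U1) = MTBF/(MTBF+MTTR) = 17579/(17579+56.9) = 0.996774
A(U2) = MTBF/(MTBF+MTTR) = 23403/(23403+119.7) = 0.994911
Parallel availability: 1 − (1 − 0.996774)(1 − 0.994911) = 0.99998

0.99998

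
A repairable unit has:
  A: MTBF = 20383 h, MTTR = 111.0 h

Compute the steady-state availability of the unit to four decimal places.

0.9946

A(A) = MTBF/(MTBF+MTTR) = 20383/(20383+111.0) = 0.9946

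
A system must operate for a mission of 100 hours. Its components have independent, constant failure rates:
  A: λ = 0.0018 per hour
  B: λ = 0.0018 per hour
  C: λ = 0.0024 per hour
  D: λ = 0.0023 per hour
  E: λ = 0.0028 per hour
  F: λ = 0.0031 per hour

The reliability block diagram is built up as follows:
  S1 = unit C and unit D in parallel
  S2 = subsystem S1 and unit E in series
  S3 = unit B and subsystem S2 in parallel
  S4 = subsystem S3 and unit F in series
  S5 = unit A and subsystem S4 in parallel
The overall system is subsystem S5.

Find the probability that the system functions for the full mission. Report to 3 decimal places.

0.951

R(A) = exp(−0.0018 × 100) = 0.83527
R(B) = exp(−0.0018 × 100) = 0.83527
R(C) = exp(−0.0024 × 100) = 0.78663
R(D) = exp(−0.0023 × 100) = 0.79453
R(E) = exp(−0.0028 × 100) = 0.75578
R(F) = exp(−0.0031 × 100) = 0.73345
Parallel (C and D): 1 − (1 − 0.78663)(1 − 0.79453) = 0.95616
Series ([0.95616] and E): 0.95616 × 0.75578 = 0.72265
Parallel (B and [0.72265]): 1 − (1 − 0.83527)(1 − 0.72265) = 0.95431
Series ([0.95431] and F): 0.95431 × 0.73345 = 0.69994
Parallel (A and [0.69994]): 1 − (1 − 0.83527)(1 − 0.69994) = 0.951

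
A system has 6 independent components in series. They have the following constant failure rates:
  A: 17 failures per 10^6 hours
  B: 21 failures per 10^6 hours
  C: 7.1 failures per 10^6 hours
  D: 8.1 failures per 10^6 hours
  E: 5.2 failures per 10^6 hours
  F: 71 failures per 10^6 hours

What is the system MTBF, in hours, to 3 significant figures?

7730

Series of exponential components: λ_sys = Σ λ_i
λ_sys = 0.000017 + 0.000021 + 0.0000071 + 0.0000081 + 0.0000052 + 0.000071 = 1.2940e-04 /h
MTBF = 1 / λ_sys = 7730 h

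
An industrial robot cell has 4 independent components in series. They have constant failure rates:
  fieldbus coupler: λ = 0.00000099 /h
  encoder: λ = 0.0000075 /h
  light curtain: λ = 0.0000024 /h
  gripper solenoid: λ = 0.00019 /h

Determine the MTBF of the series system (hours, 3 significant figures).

4980

Series of exponential components: λ_sys = Σ λ_i
λ_sys = 0.00000099 + 0.0000075 + 0.0000024 + 0.00019 = 2.0089e-04 /h
MTBF = 1 / λ_sys = 4980 h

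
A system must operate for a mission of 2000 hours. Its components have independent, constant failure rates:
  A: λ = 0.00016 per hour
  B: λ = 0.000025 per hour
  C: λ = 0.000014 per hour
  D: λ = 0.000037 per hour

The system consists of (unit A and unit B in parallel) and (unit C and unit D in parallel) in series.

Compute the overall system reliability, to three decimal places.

0.985

R(A) = exp(−0.00016 × 2000) = 0.72615
R(B) = exp(−0.000025 × 2000) = 0.95123
R(C) = exp(−0.000014 × 2000) = 0.97239
R(D) = exp(−0.000037 × 2000) = 0.92867
Parallel (A and B): 1 − (1 − 0.72615)(1 − 0.95123) = 0.98664
Parallel (C and D): 1 − (1 − 0.97239)(1 − 0.92867) = 0.99803
Series ([0.98664] and [0.99803]): 0.98664 × 0.99803 = 0.985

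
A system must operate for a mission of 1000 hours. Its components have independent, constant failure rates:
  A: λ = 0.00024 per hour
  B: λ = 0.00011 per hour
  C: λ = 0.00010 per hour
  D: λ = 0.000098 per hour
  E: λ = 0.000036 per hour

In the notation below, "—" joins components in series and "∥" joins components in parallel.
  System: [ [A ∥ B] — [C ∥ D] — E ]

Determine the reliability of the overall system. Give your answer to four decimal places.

0.9348

R(A) = exp(−0.00024 × 1000) = 0.786628
R(B) = exp(−0.00011 × 1000) = 0.895834
R(C) = exp(−0.00010 × 1000) = 0.904837
R(D) = exp(−0.000098 × 1000) = 0.906649
R(E) = exp(−0.000036 × 1000) = 0.964640
Parallel (A and B): 1 − (1 − 0.786628)(1 − 0.895834) = 0.977774
Parallel (C and D): 1 − (1 − 0.904837)(1 − 0.906649) = 0.991116
Series ([0.977774], [0.991116], and E): 0.977774 × 0.991116 × 0.964640 = 0.9348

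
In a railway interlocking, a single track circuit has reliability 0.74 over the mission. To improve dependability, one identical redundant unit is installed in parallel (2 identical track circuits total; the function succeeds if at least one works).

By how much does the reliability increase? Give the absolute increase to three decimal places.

R_before = 0.74
R_after = 1 − (1 − 0.74)^2 = 0.932
ΔR = 0.932 − 0.74 = 0.192

0.192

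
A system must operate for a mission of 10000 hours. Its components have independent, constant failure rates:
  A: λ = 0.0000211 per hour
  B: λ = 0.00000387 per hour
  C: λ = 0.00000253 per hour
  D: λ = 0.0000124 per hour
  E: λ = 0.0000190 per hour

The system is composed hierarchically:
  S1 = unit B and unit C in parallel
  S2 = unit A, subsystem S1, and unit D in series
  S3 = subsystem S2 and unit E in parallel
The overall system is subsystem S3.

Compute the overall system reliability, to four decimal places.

0.9506

R(A) = exp(−0.0000211 × 10000) = 0.809774
R(B) = exp(−0.00000387 × 10000) = 0.962039
R(C) = exp(−0.00000253 × 10000) = 0.975017
R(D) = exp(−0.0000124 × 10000) = 0.883380
R(E) = exp(−0.0000190 × 10000) = 0.826959
Parallel (B and C): 1 − (1 − 0.962039)(1 − 0.975017) = 0.999052
Series (A, [0.999052], and D): 0.809774 × 0.999052 × 0.883380 = 0.714660
Parallel ([0.714660] and E): 1 − (1 − 0.714660)(1 − 0.826959) = 0.9506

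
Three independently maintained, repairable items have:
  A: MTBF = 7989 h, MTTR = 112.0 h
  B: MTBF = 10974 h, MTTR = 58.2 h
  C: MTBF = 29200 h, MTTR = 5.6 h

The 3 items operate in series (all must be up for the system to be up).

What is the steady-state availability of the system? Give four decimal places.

A(A) = MTBF/(MTBF+MTTR) = 7989/(7989+112.0) = 0.986175
A(B) = MTBF/(MTBF+MTTR) = 10974/(10974+58.2) = 0.994725
A(C) = MTBF/(MTBF+MTTR) = 29200/(29200+5.6) = 0.999808
Series availability: 0.986175 × 0.994725 × 0.999808 = 0.9808

0.9808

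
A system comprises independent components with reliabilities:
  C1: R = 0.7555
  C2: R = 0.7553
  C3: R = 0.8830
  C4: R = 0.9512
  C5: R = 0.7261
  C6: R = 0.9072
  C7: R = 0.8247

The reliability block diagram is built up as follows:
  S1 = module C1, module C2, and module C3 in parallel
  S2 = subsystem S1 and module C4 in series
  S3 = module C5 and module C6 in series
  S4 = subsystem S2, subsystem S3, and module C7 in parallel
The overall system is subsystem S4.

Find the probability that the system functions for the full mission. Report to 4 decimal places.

0.9967

Parallel (C1, C2, and C3): 1 − (1 − 0.755500)(1 − 0.755300)(1 − 0.883000) = 0.993000
Series ([0.993000] and C4): 0.993000 × 0.951200 = 0.944542
Series (C5 and C6): 0.726100 × 0.907200 = 0.658718
Parallel ([0.944542], [0.658718], and C7): 1 − (1 − 0.944542)(1 − 0.658718)(1 − 0.824700) = 0.9967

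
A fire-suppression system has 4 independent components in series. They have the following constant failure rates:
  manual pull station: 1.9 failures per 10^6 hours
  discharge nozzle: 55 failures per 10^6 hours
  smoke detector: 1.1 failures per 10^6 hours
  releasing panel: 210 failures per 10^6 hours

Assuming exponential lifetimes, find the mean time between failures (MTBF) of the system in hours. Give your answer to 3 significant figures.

3730

Series of exponential components: λ_sys = Σ λ_i
λ_sys = 0.0000019 + 0.000055 + 0.0000011 + 0.00021 = 2.6800e-04 /h
MTBF = 1 / λ_sys = 3730 h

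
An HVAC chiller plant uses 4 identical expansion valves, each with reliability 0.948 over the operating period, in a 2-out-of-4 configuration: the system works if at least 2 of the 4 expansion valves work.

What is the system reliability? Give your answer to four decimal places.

0.9995

R = Σ_{i=2}^{4} C(4,i) p^i (1−p)^{4−i} with p = 0.948
C(4,2)·0.948^2·0.052^2 = 0.014581
C(4,3)·0.948^3·0.052^1 = 0.177210
C(4,4)·0.948^4·0.052^0 = 0.807669
Sum = 0.9995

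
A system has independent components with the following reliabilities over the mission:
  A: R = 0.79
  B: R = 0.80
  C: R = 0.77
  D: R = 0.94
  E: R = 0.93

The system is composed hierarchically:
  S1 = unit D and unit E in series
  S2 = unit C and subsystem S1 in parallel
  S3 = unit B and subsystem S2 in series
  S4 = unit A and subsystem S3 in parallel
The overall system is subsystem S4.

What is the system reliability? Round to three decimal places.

0.953

Series (D and E): 0.94000 × 0.93000 = 0.87420
Parallel (C and [0.87420]): 1 − (1 − 0.77000)(1 − 0.87420) = 0.97107
Series (B and [0.97107]): 0.80000 × 0.97107 = 0.77686
Parallel (A and [0.77686]): 1 − (1 − 0.79000)(1 − 0.77686) = 0.953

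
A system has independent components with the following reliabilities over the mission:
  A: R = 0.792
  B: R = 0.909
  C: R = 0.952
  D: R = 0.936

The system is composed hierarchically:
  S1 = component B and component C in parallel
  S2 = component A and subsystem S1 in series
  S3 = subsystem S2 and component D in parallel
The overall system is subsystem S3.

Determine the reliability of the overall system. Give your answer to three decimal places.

0.986

Parallel (B and C): 1 − (1 − 0.90900)(1 − 0.95200) = 0.99563
Series (A and [0.99563]): 0.79200 × 0.99563 = 0.78854
Parallel ([0.78854] and D): 1 − (1 − 0.78854)(1 − 0.93600) = 0.986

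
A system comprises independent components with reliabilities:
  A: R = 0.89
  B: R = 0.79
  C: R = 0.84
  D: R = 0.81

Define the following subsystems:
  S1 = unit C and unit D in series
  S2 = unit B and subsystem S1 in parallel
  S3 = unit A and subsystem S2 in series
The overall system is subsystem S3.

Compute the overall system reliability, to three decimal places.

0.830

Series (C and D): 0.84000 × 0.81000 = 0.68040
Parallel (B and [0.68040]): 1 − (1 − 0.79000)(1 − 0.68040) = 0.93288
Series (A and [0.93288]): 0.89000 × 0.93288 = 0.830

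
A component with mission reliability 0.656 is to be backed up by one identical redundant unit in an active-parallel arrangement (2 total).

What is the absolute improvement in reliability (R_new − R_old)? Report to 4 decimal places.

0.2257

R_before = 0.656
R_after = 1 − (1 − 0.656)^2 = 0.8817
ΔR = 0.8817 − 0.656 = 0.2257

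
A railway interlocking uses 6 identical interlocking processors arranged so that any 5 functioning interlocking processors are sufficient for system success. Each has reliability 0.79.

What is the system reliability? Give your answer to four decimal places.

0.6308

R = Σ_{i=5}^{6} C(6,i) p^i (1−p)^{6−i} with p = 0.79
C(6,5)·0.79^5·0.21^1 = 0.387709
C(6,6)·0.79^6·0.21^0 = 0.243087
Sum = 0.6308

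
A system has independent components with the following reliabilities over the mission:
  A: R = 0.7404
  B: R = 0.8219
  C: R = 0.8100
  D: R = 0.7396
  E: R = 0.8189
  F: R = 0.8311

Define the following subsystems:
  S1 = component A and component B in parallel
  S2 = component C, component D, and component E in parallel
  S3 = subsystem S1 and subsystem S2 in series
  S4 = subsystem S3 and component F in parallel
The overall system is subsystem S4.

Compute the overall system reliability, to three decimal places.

0.991

Parallel (A and B): 1 − (1 − 0.74040)(1 − 0.82190) = 0.95377
Parallel (C, D, and E): 1 − (1 − 0.81000)(1 − 0.73960)(1 − 0.81890) = 0.99104
Series ([0.95377] and [0.99104]): 0.95377 × 0.99104 = 0.94522
Parallel ([0.94522] and F): 1 − (1 − 0.94522)(1 − 0.83110) = 0.991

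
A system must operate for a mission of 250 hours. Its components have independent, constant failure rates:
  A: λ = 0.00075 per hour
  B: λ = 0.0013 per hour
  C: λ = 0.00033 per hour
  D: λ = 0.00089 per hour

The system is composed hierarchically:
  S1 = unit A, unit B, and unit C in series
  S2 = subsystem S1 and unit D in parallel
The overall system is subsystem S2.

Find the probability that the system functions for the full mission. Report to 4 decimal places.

0.9105

R(A) = exp(−0.00075 × 250) = 0.829029
R(B) = exp(−0.0013 × 250) = 0.722527
R(C) = exp(−0.00033 × 250) = 0.920811
R(D) = exp(−0.00089 × 250) = 0.800515
Series (A, B, and C): 0.829029 × 0.722527 × 0.920811 = 0.551562
Parallel ([0.551562] and D): 1 − (1 − 0.551562)(1 − 0.800515) = 0.9105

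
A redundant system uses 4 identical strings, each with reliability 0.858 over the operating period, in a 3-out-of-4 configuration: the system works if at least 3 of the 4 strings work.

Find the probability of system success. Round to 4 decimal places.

R = Σ_{i=3}^{4} C(4,i) p^i (1−p)^{4−i} with p = 0.858
C(4,3)·0.858^3·0.142^1 = 0.358765
C(4,4)·0.858^4·0.142^0 = 0.541937
Sum = 0.9007

0.9007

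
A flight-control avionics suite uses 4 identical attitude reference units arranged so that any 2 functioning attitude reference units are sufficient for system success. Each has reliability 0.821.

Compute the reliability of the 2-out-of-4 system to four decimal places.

0.9801

R = Σ_{i=2}^{4} C(4,i) p^i (1−p)^{4−i} with p = 0.821
C(4,2)·0.821^2·0.179^2 = 0.129582
C(4,3)·0.821^3·0.179^1 = 0.396226
C(4,4)·0.821^4·0.179^0 = 0.454331
Sum = 0.9801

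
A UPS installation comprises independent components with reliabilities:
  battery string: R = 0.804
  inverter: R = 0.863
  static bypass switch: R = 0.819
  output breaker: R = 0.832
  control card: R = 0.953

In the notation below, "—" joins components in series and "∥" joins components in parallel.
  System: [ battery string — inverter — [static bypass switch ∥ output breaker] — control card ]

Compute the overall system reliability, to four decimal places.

Parallel (static bypass switch and output breaker): 1 − (1 − 0.819000)(1 − 0.832000) = 0.969592
Series (battery string, inverter, [0.969592], and control card): 0.804000 × 0.863000 × 0.969592 × 0.953000 = 0.6411

0.6411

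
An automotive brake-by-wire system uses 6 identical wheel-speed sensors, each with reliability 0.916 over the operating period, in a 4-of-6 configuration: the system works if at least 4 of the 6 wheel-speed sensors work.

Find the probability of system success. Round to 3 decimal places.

R = Σ_{i=4}^{6} C(6,i) p^i (1−p)^{6−i} with p = 0.916
C(6,4)·0.916^4·0.084^2 = 0.07451
C(6,5)·0.916^5·0.084^1 = 0.32502
C(6,6)·0.916^6·0.084^0 = 0.59071
Sum = 0.990

0.990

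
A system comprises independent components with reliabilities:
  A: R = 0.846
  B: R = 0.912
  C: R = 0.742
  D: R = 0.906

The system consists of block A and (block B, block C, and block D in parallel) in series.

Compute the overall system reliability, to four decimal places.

0.8442

Parallel (B, C, and D): 1 − (1 − 0.912000)(1 − 0.742000)(1 − 0.906000) = 0.997866
Series (A and [0.997866]): 0.846000 × 0.997866 = 0.8442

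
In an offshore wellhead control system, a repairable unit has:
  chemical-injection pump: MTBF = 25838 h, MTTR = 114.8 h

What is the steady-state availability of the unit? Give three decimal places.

0.996

A(chemical-injection pump) = MTBF/(MTBF+MTTR) = 25838/(25838+114.8) = 0.996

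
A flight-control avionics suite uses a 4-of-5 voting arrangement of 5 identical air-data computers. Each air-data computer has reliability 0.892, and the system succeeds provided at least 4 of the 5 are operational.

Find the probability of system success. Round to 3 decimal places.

0.907

R = Σ_{i=4}^{5} C(5,i) p^i (1−p)^{5−i} with p = 0.892
C(5,4)·0.892^4·0.108^1 = 0.34186
C(5,5)·0.892^5·0.108^0 = 0.56471
Sum = 0.907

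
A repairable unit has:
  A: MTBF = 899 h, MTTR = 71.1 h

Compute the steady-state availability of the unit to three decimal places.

0.927

A(A) = MTBF/(MTBF+MTTR) = 899/(899+71.1) = 0.927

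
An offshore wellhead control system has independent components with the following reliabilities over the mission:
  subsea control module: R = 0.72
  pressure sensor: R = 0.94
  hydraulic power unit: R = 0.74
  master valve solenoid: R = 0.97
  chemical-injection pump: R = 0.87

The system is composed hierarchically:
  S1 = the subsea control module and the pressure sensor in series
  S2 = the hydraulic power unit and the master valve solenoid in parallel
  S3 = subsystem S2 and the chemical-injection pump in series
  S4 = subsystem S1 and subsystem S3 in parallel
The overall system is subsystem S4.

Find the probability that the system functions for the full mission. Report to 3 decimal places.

0.956

Series (subsea control module and pressure sensor): 0.72000 × 0.94000 = 0.67680
Parallel (hydraulic power unit and master valve solenoid): 1 − (1 − 0.74000)(1 − 0.97000) = 0.99220
Series ([0.99220] and chemical-injection pump): 0.99220 × 0.87000 = 0.86321
Parallel ([0.67680] and [0.86321]): 1 − (1 − 0.67680)(1 − 0.86321) = 0.956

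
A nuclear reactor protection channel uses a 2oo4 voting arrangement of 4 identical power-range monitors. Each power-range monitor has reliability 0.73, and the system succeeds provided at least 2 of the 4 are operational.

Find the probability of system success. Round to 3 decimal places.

0.937

R = Σ_{i=2}^{4} C(4,i) p^i (1−p)^{4−i} with p = 0.73
C(4,2)·0.73^2·0.27^2 = 0.23309
C(4,3)·0.73^3·0.27^1 = 0.42014
C(4,4)·0.73^4·0.27^0 = 0.28398
Sum = 0.937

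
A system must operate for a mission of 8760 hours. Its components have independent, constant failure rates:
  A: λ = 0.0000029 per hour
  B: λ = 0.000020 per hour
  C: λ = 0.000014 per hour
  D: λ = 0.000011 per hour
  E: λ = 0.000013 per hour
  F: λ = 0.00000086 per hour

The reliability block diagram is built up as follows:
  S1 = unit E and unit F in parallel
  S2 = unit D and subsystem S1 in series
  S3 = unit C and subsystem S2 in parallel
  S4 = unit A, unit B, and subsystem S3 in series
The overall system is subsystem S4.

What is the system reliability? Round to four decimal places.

0.8095

R(A) = exp(−0.0000029 × 8760) = 0.974916
R(B) = exp(−0.000020 × 8760) = 0.839289
R(C) = exp(−0.000014 × 8760) = 0.884582
R(D) = exp(−0.000011 × 8760) = 0.908137
R(E) = exp(−0.000013 × 8760) = 0.892365
R(F) = exp(−0.00000086 × 8760) = 0.992495
Parallel (E and F): 1 − (1 − 0.892365)(1 − 0.992495) = 0.999192
Series (D and [0.999192]): 0.908137 × 0.999192 = 0.907403
Parallel (C and [0.907403]): 1 − (1 − 0.884582)(1 − 0.907403) = 0.989313
Series (A, B, and [0.989313]): 0.974916 × 0.839289 × 0.989313 = 0.8095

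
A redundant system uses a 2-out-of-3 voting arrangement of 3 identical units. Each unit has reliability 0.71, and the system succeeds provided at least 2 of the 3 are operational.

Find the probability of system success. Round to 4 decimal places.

0.7965

R = Σ_{i=2}^{3} C(3,i) p^i (1−p)^{3−i} with p = 0.71
C(3,2)·0.71^2·0.29^1 = 0.438567
C(3,3)·0.71^3·0.29^0 = 0.357911
Sum = 0.7965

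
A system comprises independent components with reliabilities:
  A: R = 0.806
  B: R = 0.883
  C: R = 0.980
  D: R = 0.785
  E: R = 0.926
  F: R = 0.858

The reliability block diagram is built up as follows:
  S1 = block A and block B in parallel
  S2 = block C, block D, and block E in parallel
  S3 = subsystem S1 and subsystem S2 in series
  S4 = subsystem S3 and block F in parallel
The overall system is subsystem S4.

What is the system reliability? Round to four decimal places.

0.9967

Parallel (A and B): 1 − (1 − 0.806000)(1 − 0.883000) = 0.977302
Parallel (C, D, and E): 1 − (1 − 0.980000)(1 − 0.785000)(1 − 0.926000) = 0.999682
Series ([0.977302] and [0.999682]): 0.977302 × 0.999682 = 0.976991
Parallel ([0.976991] and F): 1 − (1 − 0.976991)(1 − 0.858000) = 0.9967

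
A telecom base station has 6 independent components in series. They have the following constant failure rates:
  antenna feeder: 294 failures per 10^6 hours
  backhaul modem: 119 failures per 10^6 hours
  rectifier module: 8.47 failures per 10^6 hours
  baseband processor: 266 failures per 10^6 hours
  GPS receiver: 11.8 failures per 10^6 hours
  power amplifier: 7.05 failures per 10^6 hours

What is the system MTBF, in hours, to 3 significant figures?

1420

Series of exponential components: λ_sys = Σ λ_i
λ_sys = 0.000294 + 0.000119 + 0.00000847 + 0.000266 + 0.0000118 + 0.00000705 = 7.0632e-04 /h
MTBF = 1 / λ_sys = 1420 h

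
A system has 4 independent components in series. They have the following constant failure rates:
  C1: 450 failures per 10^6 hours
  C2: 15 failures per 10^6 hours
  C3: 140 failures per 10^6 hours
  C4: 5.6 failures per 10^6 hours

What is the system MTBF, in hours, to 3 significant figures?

Series of exponential components: λ_sys = Σ λ_i
λ_sys = 0.00045 + 0.000015 + 0.00014 + 0.0000056 = 6.1060e-04 /h
MTBF = 1 / λ_sys = 1640 h

1640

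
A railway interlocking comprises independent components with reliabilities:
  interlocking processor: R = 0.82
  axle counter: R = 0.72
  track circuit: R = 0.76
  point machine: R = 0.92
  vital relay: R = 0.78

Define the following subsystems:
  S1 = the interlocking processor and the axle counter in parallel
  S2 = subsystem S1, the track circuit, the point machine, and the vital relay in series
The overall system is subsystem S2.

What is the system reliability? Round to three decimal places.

Parallel (interlocking processor and axle counter): 1 − (1 − 0.82000)(1 − 0.72000) = 0.94960
Series ([0.94960], track circuit, point machine, and vital relay): 0.94960 × 0.76000 × 0.92000 × 0.78000 = 0.518

0.518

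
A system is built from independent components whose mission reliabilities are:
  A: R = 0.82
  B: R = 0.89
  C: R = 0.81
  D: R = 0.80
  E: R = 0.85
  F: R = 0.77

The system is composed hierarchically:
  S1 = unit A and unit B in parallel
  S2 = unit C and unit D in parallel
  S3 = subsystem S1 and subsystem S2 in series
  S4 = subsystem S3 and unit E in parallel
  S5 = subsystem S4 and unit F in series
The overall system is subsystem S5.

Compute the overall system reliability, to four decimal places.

0.7634

Parallel (A and B): 1 − (1 − 0.820000)(1 − 0.890000) = 0.980200
Parallel (C and D): 1 − (1 − 0.810000)(1 − 0.800000) = 0.962000
Series ([0.980200] and [0.962000]): 0.980200 × 0.962000 = 0.942952
Parallel ([0.942952] and E): 1 − (1 − 0.942952)(1 − 0.850000) = 0.991443
Series ([0.991443] and F): 0.991443 × 0.770000 = 0.7634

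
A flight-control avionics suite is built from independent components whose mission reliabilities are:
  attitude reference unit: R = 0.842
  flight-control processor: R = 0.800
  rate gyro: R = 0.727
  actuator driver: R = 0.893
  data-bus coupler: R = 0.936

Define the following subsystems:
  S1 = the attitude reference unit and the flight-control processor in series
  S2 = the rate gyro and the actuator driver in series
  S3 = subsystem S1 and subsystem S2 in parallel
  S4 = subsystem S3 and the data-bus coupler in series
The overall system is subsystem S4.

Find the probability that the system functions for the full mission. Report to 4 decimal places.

Series (attitude reference unit and flight-control processor): 0.842000 × 0.800000 = 0.673600
Series (rate gyro and actuator driver): 0.727000 × 0.893000 = 0.649211
Parallel ([0.673600] and [0.649211]): 1 − (1 − 0.673600)(1 − 0.649211) = 0.885502
Series ([0.885502] and data-bus coupler): 0.885502 × 0.936000 = 0.8288

0.8288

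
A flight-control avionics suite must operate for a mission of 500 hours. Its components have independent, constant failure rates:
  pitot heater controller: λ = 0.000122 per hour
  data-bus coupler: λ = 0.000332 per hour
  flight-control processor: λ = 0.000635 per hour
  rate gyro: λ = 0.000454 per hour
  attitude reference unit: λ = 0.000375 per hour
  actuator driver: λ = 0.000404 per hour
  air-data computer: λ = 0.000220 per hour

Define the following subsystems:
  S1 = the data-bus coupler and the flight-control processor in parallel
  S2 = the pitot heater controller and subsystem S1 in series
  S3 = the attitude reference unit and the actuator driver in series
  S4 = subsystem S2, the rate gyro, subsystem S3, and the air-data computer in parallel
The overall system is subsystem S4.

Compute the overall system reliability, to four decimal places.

R(pitot heater controller) = exp(−0.000122 × 500) = 0.940823
R(data-bus coupler) = exp(−0.000332 × 500) = 0.847046
R(flight-control processor) = exp(−0.000635 × 500) = 0.727967
R(rate gyro) = exp(−0.000454 × 500) = 0.796921
R(attitude reference unit) = exp(−0.000375 × 500) = 0.829029
R(actuator driver) = exp(−0.000404 × 500) = 0.817095
R(air-data computer) = exp(−0.000220 × 500) = 0.895834
Parallel (data-bus coupler and flight-control processor): 1 − (1 − 0.847046)(1 − 0.727967) = 0.958391
Series (pitot heater controller and [0.958391]): 0.940823 × 0.958391 = 0.901676
Series (attitude reference unit and actuator driver): 0.829029 × 0.817095 = 0.677395
Parallel ([0.901676], rate gyro, [0.677395], and air-data computer): 1 − (1 − 0.901676)(1 − 0.796921)(1 − 0.677395)(1 − 0.895834) = 0.9993

0.9993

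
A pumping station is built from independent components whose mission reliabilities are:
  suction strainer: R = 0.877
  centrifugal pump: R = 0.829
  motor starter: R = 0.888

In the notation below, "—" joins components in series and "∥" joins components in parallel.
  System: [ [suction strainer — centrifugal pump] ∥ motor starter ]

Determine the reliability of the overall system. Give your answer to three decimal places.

Series (suction strainer and centrifugal pump): 0.87700 × 0.82900 = 0.72703
Parallel ([0.72703] and motor starter): 1 − (1 − 0.72703)(1 − 0.88800) = 0.969

0.969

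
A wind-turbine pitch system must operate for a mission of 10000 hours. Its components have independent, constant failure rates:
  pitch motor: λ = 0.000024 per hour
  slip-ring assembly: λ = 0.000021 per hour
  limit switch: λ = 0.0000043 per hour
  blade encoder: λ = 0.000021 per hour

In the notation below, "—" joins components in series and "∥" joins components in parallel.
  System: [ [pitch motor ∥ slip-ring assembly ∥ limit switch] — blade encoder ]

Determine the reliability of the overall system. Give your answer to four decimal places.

R(pitch motor) = exp(−0.000024 × 10000) = 0.786628
R(slip-ring assembly) = exp(−0.000021 × 10000) = 0.810584
R(limit switch) = exp(−0.0000043 × 10000) = 0.957911
R(blade encoder) = exp(−0.000021 × 10000) = 0.810584
Parallel (pitch motor, slip-ring assembly, and limit switch): 1 − (1 − 0.786628)(1 − 0.810584)(1 − 0.957911) = 0.998299
Series ([0.998299] and blade encoder): 0.998299 × 0.810584 = 0.8092

0.8092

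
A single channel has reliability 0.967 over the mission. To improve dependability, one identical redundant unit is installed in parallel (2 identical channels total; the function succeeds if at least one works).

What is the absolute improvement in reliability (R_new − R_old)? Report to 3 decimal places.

R_before = 0.967
R_after = 1 − (1 − 0.967)^2 = 0.999
ΔR = 0.999 − 0.967 = 0.032

0.032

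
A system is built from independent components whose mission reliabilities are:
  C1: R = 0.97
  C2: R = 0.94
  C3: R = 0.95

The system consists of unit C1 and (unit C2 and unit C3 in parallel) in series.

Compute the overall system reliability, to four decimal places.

Parallel (C2 and C3): 1 − (1 − 0.940000)(1 − 0.950000) = 0.997000
Series (C1 and [0.997000]): 0.970000 × 0.997000 = 0.9671

0.9671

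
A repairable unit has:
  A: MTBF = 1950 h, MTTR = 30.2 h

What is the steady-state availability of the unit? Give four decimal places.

A(A) = MTBF/(MTBF+MTTR) = 1950/(1950+30.2) = 0.9847

0.9847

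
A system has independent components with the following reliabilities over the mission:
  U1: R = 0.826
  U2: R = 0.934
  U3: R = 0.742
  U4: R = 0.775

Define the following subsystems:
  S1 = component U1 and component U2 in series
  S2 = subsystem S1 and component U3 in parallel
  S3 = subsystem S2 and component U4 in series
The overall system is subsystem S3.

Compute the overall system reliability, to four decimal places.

0.7293

Series (U1 and U2): 0.826000 × 0.934000 = 0.771484
Parallel ([0.771484] and U3): 1 − (1 − 0.771484)(1 − 0.742000) = 0.941043
Series ([0.941043] and U4): 0.941043 × 0.775000 = 0.7293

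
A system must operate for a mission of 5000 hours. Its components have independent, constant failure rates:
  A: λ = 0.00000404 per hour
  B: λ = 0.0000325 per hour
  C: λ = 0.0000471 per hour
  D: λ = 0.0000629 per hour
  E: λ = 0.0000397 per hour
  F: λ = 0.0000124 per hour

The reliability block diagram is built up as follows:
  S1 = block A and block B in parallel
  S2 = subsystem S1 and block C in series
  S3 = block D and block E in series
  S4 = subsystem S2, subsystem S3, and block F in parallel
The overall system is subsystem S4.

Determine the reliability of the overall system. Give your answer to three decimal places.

R(A) = exp(−0.00000404 × 5000) = 0.98000
R(B) = exp(−0.0000325 × 5000) = 0.85002
R(C) = exp(−0.0000471 × 5000) = 0.79018
R(D) = exp(−0.0000629 × 5000) = 0.73015
R(E) = exp(−0.0000397 × 5000) = 0.81996
R(F) = exp(−0.0000124 × 5000) = 0.93988
Parallel (A and B): 1 − (1 − 0.98000)(1 − 0.85002) = 0.99700
Series ([0.99700] and C): 0.99700 × 0.79018 = 0.78781
Series (D and E): 0.73015 × 0.81996 = 0.59869
Parallel ([0.78781], [0.59869], and F): 1 − (1 − 0.78781)(1 − 0.59869)(1 − 0.93988) = 0.995

0.995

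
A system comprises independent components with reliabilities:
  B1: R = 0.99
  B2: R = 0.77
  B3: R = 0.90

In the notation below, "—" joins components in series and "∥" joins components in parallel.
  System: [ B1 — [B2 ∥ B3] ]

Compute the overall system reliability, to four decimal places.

0.9672

Parallel (B2 and B3): 1 − (1 − 0.770000)(1 − 0.900000) = 0.977000
Series (B1 and [0.977000]): 0.990000 × 0.977000 = 0.9672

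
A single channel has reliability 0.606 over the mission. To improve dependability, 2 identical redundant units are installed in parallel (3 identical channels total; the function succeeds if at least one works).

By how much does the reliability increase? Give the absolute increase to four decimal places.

R_before = 0.606
R_after = 1 − (1 − 0.606)^3 = 0.9388
ΔR = 0.9388 − 0.606 = 0.3328

0.3328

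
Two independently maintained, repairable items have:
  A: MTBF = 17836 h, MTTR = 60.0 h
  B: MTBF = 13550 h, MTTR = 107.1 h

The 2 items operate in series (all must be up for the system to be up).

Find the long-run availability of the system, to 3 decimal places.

0.989

A(A) = MTBF/(MTBF+MTTR) = 17836/(17836+60.0) = 0.996647
A(B) = MTBF/(MTBF+MTTR) = 13550/(13550+107.1) = 0.992158
Series availability: 0.996647 × 0.992158 = 0.989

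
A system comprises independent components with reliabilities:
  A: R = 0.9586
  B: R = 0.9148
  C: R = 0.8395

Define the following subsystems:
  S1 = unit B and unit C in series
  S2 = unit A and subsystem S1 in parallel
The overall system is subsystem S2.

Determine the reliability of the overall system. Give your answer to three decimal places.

Series (B and C): 0.91480 × 0.83950 = 0.76797
Parallel (A and [0.76797]): 1 − (1 − 0.95860)(1 − 0.76797) = 0.990

0.990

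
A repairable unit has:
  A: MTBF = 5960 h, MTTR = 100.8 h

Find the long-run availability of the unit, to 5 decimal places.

0.98337

A(A) = MTBF/(MTBF+MTTR) = 5960/(5960+100.8) = 0.98337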